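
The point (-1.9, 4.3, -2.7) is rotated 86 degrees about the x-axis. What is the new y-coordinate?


Rotation about x-axis: y' = y*cos(theta) - z*sin(theta)
= 4.3 * 0.0698 - -2.7 * 0.9976
= 2.9934


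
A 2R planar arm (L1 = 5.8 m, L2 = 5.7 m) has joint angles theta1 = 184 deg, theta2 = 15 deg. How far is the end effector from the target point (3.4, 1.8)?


End effector via forward kinematics:
x = L1*cos(t1) + L2*cos(t1+t2) = -11.1753
y = L1*sin(t1) + L2*sin(t1+t2) = -2.2603
Distance to target:
d = sqrt((3.4 - -11.1753)^2 + (1.8 - -2.2603)^2)
= sqrt(212.4402 + 16.4862)
= 15.1303 m


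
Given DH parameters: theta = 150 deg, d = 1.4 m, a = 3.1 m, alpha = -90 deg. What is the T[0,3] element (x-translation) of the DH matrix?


T[0,3] = a * cos(theta)
= 3.1 * cos(150 deg)
= 3.1 * -0.866
= -2.6847


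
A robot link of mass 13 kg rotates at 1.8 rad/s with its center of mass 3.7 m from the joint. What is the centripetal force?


F = m * omega^2 * r
= 13 * 1.8^2 * 3.7
= 13 * 3.24 * 3.7
= 155.844 N


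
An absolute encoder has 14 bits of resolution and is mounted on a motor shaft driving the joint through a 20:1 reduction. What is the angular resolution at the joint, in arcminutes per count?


counts = 2^14 = 16384
effective counts at joint = 16384 * 20 = 327680
resolution = 360*60 / 327680
= 0.0659 arcmin/count


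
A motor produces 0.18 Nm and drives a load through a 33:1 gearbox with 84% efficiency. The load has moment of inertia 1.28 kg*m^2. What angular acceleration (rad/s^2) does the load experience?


tau_out = tau_motor * N * eta
= 0.18 * 33 * 0.84 = 4.9896 Nm
alpha = tau_out / I = 4.9896 / 1.28
= 3.8981 rad/s^2


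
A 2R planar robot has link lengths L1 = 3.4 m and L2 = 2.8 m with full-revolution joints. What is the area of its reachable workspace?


r_max = L1 + L2 = 6.2 m
r_min = |L1 - L2| = 0.6 m
Area = pi*(r_max^2 - r_min^2)
= pi*(38.44 - 0.36)
= pi * 38.08
= 119.6318 m^2


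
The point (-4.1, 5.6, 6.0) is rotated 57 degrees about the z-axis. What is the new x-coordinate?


Rotation about z-axis: x' = x*cos(theta) - y*sin(theta)
= -4.1 * 0.5446 - 5.6 * 0.8387
= -6.9296


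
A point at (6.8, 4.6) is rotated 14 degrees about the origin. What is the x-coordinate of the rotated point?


x' = x*cos(theta) - y*sin(theta)
cos(14 deg) = 0.9703, sin(14 deg) = 0.2419
x' = 6.8 * 0.9703 - 4.6 * 0.2419
= 6.598 - 1.1128
= 5.4852


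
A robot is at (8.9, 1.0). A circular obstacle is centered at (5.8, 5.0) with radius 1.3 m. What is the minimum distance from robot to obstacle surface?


center_dist = sqrt((8.9-5.8)^2 + (1.0-5.0)^2)
= sqrt(9.61 + 16.0)
= 5.0606
min_dist = center_dist - radius = 5.0606 - 1.3 = 3.7606 m


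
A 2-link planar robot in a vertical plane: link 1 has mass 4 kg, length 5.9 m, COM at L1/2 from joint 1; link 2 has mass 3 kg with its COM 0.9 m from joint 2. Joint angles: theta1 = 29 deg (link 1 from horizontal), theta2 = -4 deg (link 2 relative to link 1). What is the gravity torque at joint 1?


Horizontal distance from joint 1 to link-1 COM:
  x_c1 = (L1/2)*cos(t1) = 2.95 * 0.8746 = 2.5801 m
Horizontal distance from joint 1 to link-2 COM:
  x_c2 = L1*cos(t1) + Lc2*cos(t1+t2)
       = 5.9*0.8746 + 0.9*0.9063 = 5.9759 m
tau1 = m1*g*x_c1 + m2*g*x_c2
     = 4*9.81*2.5801 + 3*9.81*5.9759
     = 101.2442 + 175.8717
     = 277.1159 Nm


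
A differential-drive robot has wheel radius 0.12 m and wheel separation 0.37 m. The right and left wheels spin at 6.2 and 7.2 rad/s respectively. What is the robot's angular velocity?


vR = r*wR = 0.12*6.2 = 0.744 m/s
vL = r*wL = 0.12*7.2 = 0.864 m/s
v = (vR+vL)/2 = 0.804 m/s
omega = (vR-vL)/L = -0.3243 rad/s
angular velocity = -0.3243 rad/s


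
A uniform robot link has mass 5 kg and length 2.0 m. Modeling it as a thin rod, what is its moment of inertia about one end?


I = (1/3) * m * L^2
= (1/3) * 5 * 2.0^2
= 0.333333 * 5 * 4.0
= 6.6667 kg*m^2


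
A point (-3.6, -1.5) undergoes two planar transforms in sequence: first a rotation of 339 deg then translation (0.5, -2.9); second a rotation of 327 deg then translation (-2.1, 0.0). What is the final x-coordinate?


After transform 1:
x1 = cos(339)*-3.6 - sin(339)*-1.5 + 0.5 = -3.3984
y1 = sin(339)*-3.6 + cos(339)*-1.5 + -2.9 = -3.0102
After transform 2:
x2 = cos(327)*-3.3984 - sin(327)*-3.0102 + -2.1
= -6.5897


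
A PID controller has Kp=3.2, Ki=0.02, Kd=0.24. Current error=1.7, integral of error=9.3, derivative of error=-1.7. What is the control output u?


u = Kp*e + Ki*int(e) + Kd*de/dt
= 3.2*1.7 + 0.02*9.3 + 0.24*(-1.7)
= 5.44 + 0.186 + -0.408
= 5.218


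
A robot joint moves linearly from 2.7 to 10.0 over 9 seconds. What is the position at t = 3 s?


s = t/T = 3/9 = 0.3333
p(t) = p0 + (pf-p0)*s
= 2.7 + (10.0 - 2.7) * 0.3333
= 5.1333


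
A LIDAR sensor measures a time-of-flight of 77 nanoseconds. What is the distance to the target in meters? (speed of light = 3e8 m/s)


tof = 77 ns = 7.7e-08 s
dist = c * tof / 2
= 3e8 * 7.7e-08 / 2
= 11.55 m


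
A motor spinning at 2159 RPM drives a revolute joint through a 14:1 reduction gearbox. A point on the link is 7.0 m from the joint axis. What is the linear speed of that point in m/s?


omega_motor = 2159 * 2*pi/60 = 226.09 rad/s
omega_joint = omega_motor / 14 = 16.1493 rad/s
v = omega_joint * r = 16.1493 * 7.0
= 113.045 m/s


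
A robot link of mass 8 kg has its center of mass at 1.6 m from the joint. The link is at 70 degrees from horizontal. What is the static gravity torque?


tau = m*g*L*cos(angle)
= 8 * 9.81 * 1.6 * cos(70 deg)
= 8 * 9.81 * 1.6 * 0.342
= 42.9468 Nm


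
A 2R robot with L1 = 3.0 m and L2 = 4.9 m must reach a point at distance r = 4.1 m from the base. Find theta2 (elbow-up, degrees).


cos(theta2) = (r^2 - L1^2 - L2^2) / (2*L1*L2)
cos(theta2) = (16.81 - 9.0 - 24.01) / 29.4
cos(theta2) = -0.55102
theta2 = 123.437 degrees


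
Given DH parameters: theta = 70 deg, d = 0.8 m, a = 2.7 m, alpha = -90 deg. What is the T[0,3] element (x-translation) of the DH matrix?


T[0,3] = a * cos(theta)
= 2.7 * cos(70 deg)
= 2.7 * 0.342
= 0.9235


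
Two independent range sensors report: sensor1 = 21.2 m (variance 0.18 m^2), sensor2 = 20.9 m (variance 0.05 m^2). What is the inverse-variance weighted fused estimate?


w1 = (1/var1) / (1/var1 + 1/var2)
   = 5.5556 / (5.5556 + 20.0) = 0.2174
w2 = 1 - w1 = 0.7826
fused = w1*s1 + w2*s2 = 4.6087 + 16.3565
= 20.9652 m


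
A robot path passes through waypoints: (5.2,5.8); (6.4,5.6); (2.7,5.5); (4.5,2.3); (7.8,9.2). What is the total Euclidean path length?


Segment lengths:
  seg1 = sqrt((1.2)^2 + (-0.2)^2) = 1.2166
  seg2 = sqrt((-3.7)^2 + (-0.1)^2) = 3.7014
  seg3 = sqrt((1.8)^2 + (-3.2)^2) = 3.6715
  seg4 = sqrt((3.3)^2 + (6.9)^2) = 7.6485
Total = 16.2379


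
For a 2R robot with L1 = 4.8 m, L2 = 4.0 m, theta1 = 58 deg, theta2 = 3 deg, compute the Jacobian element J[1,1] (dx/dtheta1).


J[1,1] = -L1*sin(t1) - L2*sin(t1+t2)
= -4.8*sin(58) - 4.0*sin(61)
= -7.5691


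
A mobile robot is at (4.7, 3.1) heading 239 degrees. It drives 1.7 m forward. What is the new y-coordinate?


y_new = y0 + d*sin(theta)
= 3.1 + 1.7*sin(239)
= 3.1 + -1.4572
= 1.6428


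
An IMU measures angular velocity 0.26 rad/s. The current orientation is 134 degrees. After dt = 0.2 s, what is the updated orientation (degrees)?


delta_theta = w * dt = 0.26 * 0.2 = 0.052 rad
= 2.9794 deg
theta_new = 134 + 2.9794 = 136.9794 deg


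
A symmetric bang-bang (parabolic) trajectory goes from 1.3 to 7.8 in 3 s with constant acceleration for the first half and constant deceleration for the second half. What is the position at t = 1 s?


Symmetric rest-to-rest: each phase covers (pf-p0)/2 in time T/2. 0.5*a*(T/2)^2 = (pf-p0)/2 => a = 4*(pf-p0)/T^2
a = 4*(7.8-1.3)/3^2 = 2.8889
t = 1 is in the acceleration phase (t <= T/2).
p = p0 + 0.5*a*t^2 = 1.3 + 0.5*2.8889*1^2
= 2.7444


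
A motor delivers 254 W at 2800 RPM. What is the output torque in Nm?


omega = 2800 * 2*pi/60 = 293.2153 rad/s
tau = P / omega = 254 / 293.2153
= 0.8663 Nm


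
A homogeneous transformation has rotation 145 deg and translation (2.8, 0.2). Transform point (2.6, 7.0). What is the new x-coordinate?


x' = cos(theta)*px - sin(theta)*py + tx
= -0.8192*2.6 - 0.5736*7.0 + 2.8
= -3.3448


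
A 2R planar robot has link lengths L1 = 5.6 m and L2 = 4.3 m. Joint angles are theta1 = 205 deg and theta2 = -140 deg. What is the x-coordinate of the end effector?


Convert angles to radians: theta1 = 3.5779, theta2 = -2.4435
x = L1*cos(theta1) + L2*cos(theta1+theta2)
x = -5.0753 + 1.8173
x = -3.2581


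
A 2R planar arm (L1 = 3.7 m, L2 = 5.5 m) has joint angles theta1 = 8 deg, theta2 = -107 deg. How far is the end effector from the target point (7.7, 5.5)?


End effector via forward kinematics:
x = L1*cos(t1) + L2*cos(t1+t2) = 2.8036
y = L1*sin(t1) + L2*sin(t1+t2) = -4.9173
Distance to target:
d = sqrt((7.7 - 2.8036)^2 + (5.5 - -4.9173)^2)
= sqrt(23.9747 + 108.5211)
= 11.5107 m


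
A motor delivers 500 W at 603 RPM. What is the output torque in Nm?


omega = 603 * 2*pi/60 = 63.146 rad/s
tau = P / omega = 500 / 63.146
= 7.9182 Nm


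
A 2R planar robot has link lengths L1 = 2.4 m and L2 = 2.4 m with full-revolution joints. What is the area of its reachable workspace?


r_max = L1 + L2 = 4.8 m
r_min = |L1 - L2| = 0.0 m
Area = pi*(r_max^2 - r_min^2)
= pi*(23.04 - 0.0)
= pi * 23.04
= 72.3823 m^2


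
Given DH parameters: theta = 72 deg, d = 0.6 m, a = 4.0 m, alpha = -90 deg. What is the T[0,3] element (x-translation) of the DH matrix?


T[0,3] = a * cos(theta)
= 4.0 * cos(72 deg)
= 4.0 * 0.309
= 1.2361


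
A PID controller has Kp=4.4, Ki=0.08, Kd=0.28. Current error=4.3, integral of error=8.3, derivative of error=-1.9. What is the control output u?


u = Kp*e + Ki*int(e) + Kd*de/dt
= 4.4*4.3 + 0.08*8.3 + 0.28*(-1.9)
= 18.92 + 0.664 + -0.532
= 19.052


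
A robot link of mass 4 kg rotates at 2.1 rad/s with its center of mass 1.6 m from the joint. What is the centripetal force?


F = m * omega^2 * r
= 4 * 2.1^2 * 1.6
= 4 * 4.41 * 1.6
= 28.224 N


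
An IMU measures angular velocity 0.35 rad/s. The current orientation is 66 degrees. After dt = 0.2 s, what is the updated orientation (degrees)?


delta_theta = w * dt = 0.35 * 0.2 = 0.07 rad
= 4.0107 deg
theta_new = 66 + 4.0107 = 70.0107 deg


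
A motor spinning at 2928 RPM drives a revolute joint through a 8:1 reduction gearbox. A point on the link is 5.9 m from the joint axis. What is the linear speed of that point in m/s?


omega_motor = 2928 * 2*pi/60 = 306.6194 rad/s
omega_joint = omega_motor / 8 = 38.3274 rad/s
v = omega_joint * r = 38.3274 * 5.9
= 226.1318 m/s


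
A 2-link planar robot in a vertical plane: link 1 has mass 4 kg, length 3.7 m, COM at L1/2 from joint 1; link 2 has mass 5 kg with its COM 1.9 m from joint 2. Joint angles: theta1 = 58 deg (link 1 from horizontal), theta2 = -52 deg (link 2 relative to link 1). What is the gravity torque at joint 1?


Horizontal distance from joint 1 to link-1 COM:
  x_c1 = (L1/2)*cos(t1) = 1.85 * 0.5299 = 0.9804 m
Horizontal distance from joint 1 to link-2 COM:
  x_c2 = L1*cos(t1) + Lc2*cos(t1+t2)
       = 3.7*0.5299 + 1.9*0.9945 = 3.8503 m
tau1 = m1*g*x_c1 + m2*g*x_c2
     = 4*9.81*0.9804 + 5*9.81*3.8503
     = 38.469 + 188.8569
     = 227.3258 Nm


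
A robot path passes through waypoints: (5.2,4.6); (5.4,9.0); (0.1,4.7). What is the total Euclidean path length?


Segment lengths:
  seg1 = sqrt((0.2)^2 + (4.4)^2) = 4.4045
  seg2 = sqrt((-5.3)^2 + (-4.3)^2) = 6.825
Total = 11.2295


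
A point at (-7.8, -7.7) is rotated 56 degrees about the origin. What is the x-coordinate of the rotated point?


x' = x*cos(theta) - y*sin(theta)
cos(56 deg) = 0.5592, sin(56 deg) = 0.829
x' = -7.8 * 0.5592 - -7.7 * 0.829
= -4.3617 - -6.3836
= 2.0219


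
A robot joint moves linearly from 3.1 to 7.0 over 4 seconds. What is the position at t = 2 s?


s = t/T = 2/4 = 0.5
p(t) = p0 + (pf-p0)*s
= 3.1 + (7.0 - 3.1) * 0.5
= 5.05


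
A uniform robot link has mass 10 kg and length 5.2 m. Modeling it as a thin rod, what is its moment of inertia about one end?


I = (1/3) * m * L^2
= (1/3) * 10 * 5.2^2
= 0.333333 * 10 * 27.04
= 90.1333 kg*m^2


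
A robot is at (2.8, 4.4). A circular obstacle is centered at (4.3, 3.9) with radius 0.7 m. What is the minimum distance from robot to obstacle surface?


center_dist = sqrt((2.8-4.3)^2 + (4.4-3.9)^2)
= sqrt(2.25 + 0.25)
= 1.5811
min_dist = center_dist - radius = 1.5811 - 0.7 = 0.8811 m


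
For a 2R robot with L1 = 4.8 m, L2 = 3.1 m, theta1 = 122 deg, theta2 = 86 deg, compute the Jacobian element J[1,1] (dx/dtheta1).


J[1,1] = -L1*sin(t1) - L2*sin(t1+t2)
= -4.8*sin(122) - 3.1*sin(208)
= -2.6153


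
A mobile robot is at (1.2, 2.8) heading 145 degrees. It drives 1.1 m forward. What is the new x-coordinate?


x_new = x0 + d*cos(theta)
= 1.2 + 1.1*cos(145)
= 1.2 + -0.9011
= 0.2989


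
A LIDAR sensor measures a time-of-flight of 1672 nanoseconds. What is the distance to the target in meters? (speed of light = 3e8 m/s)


tof = 1672 ns = 1.672e-06 s
dist = c * tof / 2
= 3e8 * 1.672e-06 / 2
= 250.8 m


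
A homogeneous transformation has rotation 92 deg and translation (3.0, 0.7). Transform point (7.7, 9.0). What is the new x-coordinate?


x' = cos(theta)*px - sin(theta)*py + tx
= -0.0349*7.7 - 0.9994*9.0 + 3.0
= -6.2632


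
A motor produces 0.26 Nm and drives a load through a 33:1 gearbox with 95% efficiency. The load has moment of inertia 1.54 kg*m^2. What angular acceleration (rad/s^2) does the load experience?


tau_out = tau_motor * N * eta
= 0.26 * 33 * 0.95 = 8.151 Nm
alpha = tau_out / I = 8.151 / 1.54
= 5.2929 rad/s^2


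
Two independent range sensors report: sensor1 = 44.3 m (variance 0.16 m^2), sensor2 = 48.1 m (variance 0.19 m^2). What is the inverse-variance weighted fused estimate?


w1 = (1/var1) / (1/var1 + 1/var2)
   = 6.25 / (6.25 + 5.2632) = 0.5429
w2 = 1 - w1 = 0.4571
fused = w1*s1 + w2*s2 = 24.0486 + 21.9886
= 46.0371 m


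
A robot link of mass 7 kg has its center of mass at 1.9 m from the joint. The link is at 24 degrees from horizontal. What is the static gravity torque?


tau = m*g*L*cos(angle)
= 7 * 9.81 * 1.9 * cos(24 deg)
= 7 * 9.81 * 1.9 * 0.9135
= 119.193 Nm


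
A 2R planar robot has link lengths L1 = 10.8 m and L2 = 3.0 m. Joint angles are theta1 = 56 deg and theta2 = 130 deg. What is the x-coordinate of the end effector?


Convert angles to radians: theta1 = 0.9774, theta2 = 2.2689
x = L1*cos(theta1) + L2*cos(theta1+theta2)
x = 6.0393 + -2.9836
x = 3.0557


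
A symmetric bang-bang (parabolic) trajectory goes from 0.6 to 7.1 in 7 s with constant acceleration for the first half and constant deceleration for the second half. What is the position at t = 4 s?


Symmetric rest-to-rest: each phase covers (pf-p0)/2 in time T/2. 0.5*a*(T/2)^2 = (pf-p0)/2 => a = 4*(pf-p0)/T^2
a = 4*(7.1-0.6)/7^2 = 0.5306
t = 4 is in the deceleration phase (t > T/2).
p = pf - 0.5*a*(T-t)^2 = 7.1 - 0.5*0.5306*3^2
= 4.7122


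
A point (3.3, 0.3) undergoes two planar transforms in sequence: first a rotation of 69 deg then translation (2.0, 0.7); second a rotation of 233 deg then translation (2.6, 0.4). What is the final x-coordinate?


After transform 1:
x1 = cos(69)*3.3 - sin(69)*0.3 + 2.0 = 2.9025
y1 = sin(69)*3.3 + cos(69)*0.3 + 0.7 = 3.8883
After transform 2:
x2 = cos(233)*2.9025 - sin(233)*3.8883 + 2.6
= 3.9586


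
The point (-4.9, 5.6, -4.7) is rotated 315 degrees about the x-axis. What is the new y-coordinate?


Rotation about x-axis: y' = y*cos(theta) - z*sin(theta)
= 5.6 * 0.7071 - -4.7 * -0.7071
= 0.6364


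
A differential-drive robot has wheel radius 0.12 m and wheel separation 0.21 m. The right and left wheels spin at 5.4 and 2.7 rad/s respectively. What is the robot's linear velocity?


vR = r*wR = 0.12*5.4 = 0.648 m/s
vL = r*wL = 0.12*2.7 = 0.324 m/s
v = (vR+vL)/2 = 0.486 m/s
omega = (vR-vL)/L = 1.5429 rad/s
linear velocity = 0.486 m/s


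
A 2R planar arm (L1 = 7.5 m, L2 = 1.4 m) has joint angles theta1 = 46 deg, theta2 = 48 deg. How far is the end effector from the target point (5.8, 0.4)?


End effector via forward kinematics:
x = L1*cos(t1) + L2*cos(t1+t2) = 5.1123
y = L1*sin(t1) + L2*sin(t1+t2) = 6.7916
Distance to target:
d = sqrt((5.8 - 5.1123)^2 + (0.4 - 6.7916)^2)
= sqrt(0.473 + 40.853)
= 6.4285 m


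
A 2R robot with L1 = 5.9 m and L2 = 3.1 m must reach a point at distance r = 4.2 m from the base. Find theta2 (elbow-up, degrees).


cos(theta2) = (r^2 - L1^2 - L2^2) / (2*L1*L2)
cos(theta2) = (17.64 - 34.81 - 9.61) / 36.58
cos(theta2) = -0.732094
theta2 = 137.0622 degrees


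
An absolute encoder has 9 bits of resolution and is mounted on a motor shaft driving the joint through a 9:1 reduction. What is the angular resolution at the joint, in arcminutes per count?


counts = 2^9 = 512
effective counts at joint = 512 * 9 = 4608
resolution = 360*60 / 4608
= 4.6875 arcmin/count


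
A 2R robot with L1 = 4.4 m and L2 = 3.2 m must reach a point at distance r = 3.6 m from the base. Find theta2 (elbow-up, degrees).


cos(theta2) = (r^2 - L1^2 - L2^2) / (2*L1*L2)
cos(theta2) = (12.96 - 19.36 - 10.24) / 28.16
cos(theta2) = -0.590909
theta2 = 126.2215 degrees


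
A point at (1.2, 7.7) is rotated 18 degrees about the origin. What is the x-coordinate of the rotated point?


x' = x*cos(theta) - y*sin(theta)
cos(18 deg) = 0.9511, sin(18 deg) = 0.309
x' = 1.2 * 0.9511 - 7.7 * 0.309
= 1.1413 - 2.3794
= -1.2382


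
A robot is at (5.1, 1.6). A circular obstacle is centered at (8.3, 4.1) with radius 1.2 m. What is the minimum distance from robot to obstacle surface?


center_dist = sqrt((5.1-8.3)^2 + (1.6-4.1)^2)
= sqrt(10.24 + 6.25)
= 4.0608
min_dist = center_dist - radius = 4.0608 - 1.2 = 2.8608 m


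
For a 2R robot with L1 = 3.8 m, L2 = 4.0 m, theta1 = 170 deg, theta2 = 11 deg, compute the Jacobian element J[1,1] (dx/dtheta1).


J[1,1] = -L1*sin(t1) - L2*sin(t1+t2)
= -3.8*sin(170) - 4.0*sin(181)
= -0.5901


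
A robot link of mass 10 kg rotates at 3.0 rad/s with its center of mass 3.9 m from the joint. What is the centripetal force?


F = m * omega^2 * r
= 10 * 3.0^2 * 3.9
= 10 * 9.0 * 3.9
= 351.0 N


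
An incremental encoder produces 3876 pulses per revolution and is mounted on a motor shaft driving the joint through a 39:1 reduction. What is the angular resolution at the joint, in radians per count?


counts per rev = 3876
effective counts at joint = 3876 * 39 = 151164
resolution = 2*pi / 151164
= 4.1565e-05 rad/count


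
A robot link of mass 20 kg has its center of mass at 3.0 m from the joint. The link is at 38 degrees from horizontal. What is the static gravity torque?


tau = m*g*L*cos(angle)
= 20 * 9.81 * 3.0 * cos(38 deg)
= 20 * 9.81 * 3.0 * 0.788
= 463.8231 Nm


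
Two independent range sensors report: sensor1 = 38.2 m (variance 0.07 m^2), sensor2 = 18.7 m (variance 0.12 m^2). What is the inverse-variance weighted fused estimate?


w1 = (1/var1) / (1/var1 + 1/var2)
   = 14.2857 / (14.2857 + 8.3333) = 0.6316
w2 = 1 - w1 = 0.3684
fused = w1*s1 + w2*s2 = 24.1263 + 6.8895
= 31.0158 m


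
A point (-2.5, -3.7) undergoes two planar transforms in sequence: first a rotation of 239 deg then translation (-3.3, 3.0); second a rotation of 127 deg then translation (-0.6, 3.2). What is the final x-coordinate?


After transform 1:
x1 = cos(239)*-2.5 - sin(239)*-3.7 + -3.3 = -5.1839
y1 = sin(239)*-2.5 + cos(239)*-3.7 + 3.0 = 7.0486
After transform 2:
x2 = cos(127)*-5.1839 - sin(127)*7.0486 + -0.6
= -3.1095


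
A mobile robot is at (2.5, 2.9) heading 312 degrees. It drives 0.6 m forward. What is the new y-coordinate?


y_new = y0 + d*sin(theta)
= 2.9 + 0.6*sin(312)
= 2.9 + -0.4459
= 2.4541


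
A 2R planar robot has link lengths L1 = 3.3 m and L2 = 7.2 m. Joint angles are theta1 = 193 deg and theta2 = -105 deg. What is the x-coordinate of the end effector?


Convert angles to radians: theta1 = 3.3685, theta2 = -1.8326
x = L1*cos(theta1) + L2*cos(theta1+theta2)
x = -3.2154 + 0.2513
x = -2.9641


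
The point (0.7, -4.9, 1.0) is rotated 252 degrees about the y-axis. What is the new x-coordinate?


Rotation about y-axis: x' = x*cos(theta) + z*sin(theta)
= 0.7 * -0.309 + 1.0 * -0.9511
= -1.1674


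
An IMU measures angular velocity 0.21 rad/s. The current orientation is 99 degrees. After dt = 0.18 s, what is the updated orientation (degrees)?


delta_theta = w * dt = 0.21 * 0.18 = 0.0378 rad
= 2.1658 deg
theta_new = 99 + 2.1658 = 101.1658 deg


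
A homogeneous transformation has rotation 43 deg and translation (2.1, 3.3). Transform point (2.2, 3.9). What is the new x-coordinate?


x' = cos(theta)*px - sin(theta)*py + tx
= 0.7314*2.2 - 0.682*3.9 + 2.1
= 1.0492


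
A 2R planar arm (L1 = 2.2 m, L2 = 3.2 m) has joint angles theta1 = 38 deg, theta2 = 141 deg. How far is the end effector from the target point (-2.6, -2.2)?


End effector via forward kinematics:
x = L1*cos(t1) + L2*cos(t1+t2) = -1.4659
y = L1*sin(t1) + L2*sin(t1+t2) = 1.4103
Distance to target:
d = sqrt((-2.6 - -1.4659)^2 + (-2.2 - 1.4103)^2)
= sqrt(1.2862 + 13.0343)
= 3.7842 m


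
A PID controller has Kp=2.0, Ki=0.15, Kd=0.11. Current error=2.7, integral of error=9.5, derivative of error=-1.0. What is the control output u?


u = Kp*e + Ki*int(e) + Kd*de/dt
= 2.0*2.7 + 0.15*9.5 + 0.11*(-1.0)
= 5.4 + 1.425 + -0.11
= 6.715


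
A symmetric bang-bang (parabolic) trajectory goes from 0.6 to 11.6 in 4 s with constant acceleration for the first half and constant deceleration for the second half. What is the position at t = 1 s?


Symmetric rest-to-rest: each phase covers (pf-p0)/2 in time T/2. 0.5*a*(T/2)^2 = (pf-p0)/2 => a = 4*(pf-p0)/T^2
a = 4*(11.6-0.6)/4^2 = 2.75
t = 1 is in the acceleration phase (t <= T/2).
p = p0 + 0.5*a*t^2 = 0.6 + 0.5*2.75*1^2
= 1.975


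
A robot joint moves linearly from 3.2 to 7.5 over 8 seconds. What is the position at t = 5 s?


s = t/T = 5/8 = 0.625
p(t) = p0 + (pf-p0)*s
= 3.2 + (7.5 - 3.2) * 0.625
= 5.8875


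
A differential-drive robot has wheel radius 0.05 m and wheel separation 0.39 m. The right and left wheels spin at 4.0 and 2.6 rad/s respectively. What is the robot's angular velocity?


vR = r*wR = 0.05*4.0 = 0.2 m/s
vL = r*wL = 0.05*2.6 = 0.13 m/s
v = (vR+vL)/2 = 0.165 m/s
omega = (vR-vL)/L = 0.1795 rad/s
angular velocity = 0.1795 rad/s


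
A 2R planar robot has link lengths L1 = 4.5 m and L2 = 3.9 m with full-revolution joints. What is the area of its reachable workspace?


r_max = L1 + L2 = 8.4 m
r_min = |L1 - L2| = 0.6 m
Area = pi*(r_max^2 - r_min^2)
= pi*(70.56 - 0.36)
= pi * 70.2
= 220.5398 m^2


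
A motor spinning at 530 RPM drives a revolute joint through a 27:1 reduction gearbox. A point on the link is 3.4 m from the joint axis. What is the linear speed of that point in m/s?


omega_motor = 530 * 2*pi/60 = 55.5015 rad/s
omega_joint = omega_motor / 27 = 2.0556 rad/s
v = omega_joint * r = 2.0556 * 3.4
= 6.9891 m/s


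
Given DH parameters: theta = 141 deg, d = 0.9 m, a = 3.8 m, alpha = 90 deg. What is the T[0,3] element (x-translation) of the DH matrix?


T[0,3] = a * cos(theta)
= 3.8 * cos(141 deg)
= 3.8 * -0.7771
= -2.9532


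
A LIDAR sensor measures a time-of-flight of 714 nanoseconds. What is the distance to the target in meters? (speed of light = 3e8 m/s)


tof = 714 ns = 7.14e-07 s
dist = c * tof / 2
= 3e8 * 7.14e-07 / 2
= 107.1 m


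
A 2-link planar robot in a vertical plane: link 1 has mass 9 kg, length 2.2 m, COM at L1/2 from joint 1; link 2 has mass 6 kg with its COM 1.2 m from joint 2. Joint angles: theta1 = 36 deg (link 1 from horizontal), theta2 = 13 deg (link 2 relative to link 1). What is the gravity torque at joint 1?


Horizontal distance from joint 1 to link-1 COM:
  x_c1 = (L1/2)*cos(t1) = 1.1 * 0.809 = 0.8899 m
Horizontal distance from joint 1 to link-2 COM:
  x_c2 = L1*cos(t1) + Lc2*cos(t1+t2)
       = 2.2*0.809 + 1.2*0.6561 = 2.5671 m
tau1 = m1*g*x_c1 + m2*g*x_c2
     = 9*9.81*0.8899 + 6*9.81*2.5671
     = 78.5709 + 151.1
     = 229.6709 Nm


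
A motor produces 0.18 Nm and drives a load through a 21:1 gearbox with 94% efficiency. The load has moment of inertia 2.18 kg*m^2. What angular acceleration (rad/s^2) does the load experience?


tau_out = tau_motor * N * eta
= 0.18 * 21 * 0.94 = 3.5532 Nm
alpha = tau_out / I = 3.5532 / 2.18
= 1.6299 rad/s^2


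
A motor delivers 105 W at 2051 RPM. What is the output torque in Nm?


omega = 2051 * 2*pi/60 = 214.7802 rad/s
tau = P / omega = 105 / 214.7802
= 0.4889 Nm


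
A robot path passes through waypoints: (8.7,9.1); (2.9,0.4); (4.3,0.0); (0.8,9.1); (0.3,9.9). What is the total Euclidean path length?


Segment lengths:
  seg1 = sqrt((-5.8)^2 + (-8.7)^2) = 10.4561
  seg2 = sqrt((1.4)^2 + (-0.4)^2) = 1.456
  seg3 = sqrt((-3.5)^2 + (9.1)^2) = 9.7499
  seg4 = sqrt((-0.5)^2 + (0.8)^2) = 0.9434
Total = 22.6054


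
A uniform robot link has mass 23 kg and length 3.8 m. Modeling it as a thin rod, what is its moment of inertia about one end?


I = (1/3) * m * L^2
= (1/3) * 23 * 3.8^2
= 0.333333 * 23 * 14.44
= 110.7067 kg*m^2


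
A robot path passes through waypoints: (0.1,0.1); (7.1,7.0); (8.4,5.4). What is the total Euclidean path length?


Segment lengths:
  seg1 = sqrt((7.0)^2 + (6.9)^2) = 9.829
  seg2 = sqrt((1.3)^2 + (-1.6)^2) = 2.0616
Total = 11.8906


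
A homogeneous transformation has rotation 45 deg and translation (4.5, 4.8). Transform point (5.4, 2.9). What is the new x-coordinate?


x' = cos(theta)*px - sin(theta)*py + tx
= 0.7071*5.4 - 0.7071*2.9 + 4.5
= 6.2678


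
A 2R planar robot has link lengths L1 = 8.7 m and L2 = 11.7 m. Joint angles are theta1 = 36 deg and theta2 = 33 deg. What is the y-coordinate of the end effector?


Convert angles to radians: theta1 = 0.6283, theta2 = 0.576
y = L1*sin(theta1) + L2*sin(theta1+theta2)
y = 5.1137 + 10.9229
y = 16.0366


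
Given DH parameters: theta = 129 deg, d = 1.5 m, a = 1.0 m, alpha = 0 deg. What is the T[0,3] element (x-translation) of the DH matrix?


T[0,3] = a * cos(theta)
= 1.0 * cos(129 deg)
= 1.0 * -0.6293
= -0.6293


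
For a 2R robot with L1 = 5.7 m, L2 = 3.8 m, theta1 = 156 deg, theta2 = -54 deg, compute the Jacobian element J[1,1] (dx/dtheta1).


J[1,1] = -L1*sin(t1) - L2*sin(t1+t2)
= -5.7*sin(156) - 3.8*sin(102)
= -6.0354


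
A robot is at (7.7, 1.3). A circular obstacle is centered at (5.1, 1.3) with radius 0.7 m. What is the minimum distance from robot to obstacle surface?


center_dist = sqrt((7.7-5.1)^2 + (1.3-1.3)^2)
= sqrt(6.76 + 0.0)
= 2.6
min_dist = center_dist - radius = 2.6 - 0.7 = 1.9 m


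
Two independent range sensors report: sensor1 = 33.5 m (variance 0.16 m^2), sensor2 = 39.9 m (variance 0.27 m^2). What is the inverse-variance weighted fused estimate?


w1 = (1/var1) / (1/var1 + 1/var2)
   = 6.25 / (6.25 + 3.7037) = 0.6279
w2 = 1 - w1 = 0.3721
fused = w1*s1 + w2*s2 = 21.0349 + 14.8465
= 35.8814 m


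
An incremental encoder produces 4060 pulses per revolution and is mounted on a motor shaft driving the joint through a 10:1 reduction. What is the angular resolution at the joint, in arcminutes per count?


counts per rev = 4060
effective counts at joint = 4060 * 10 = 40600
resolution = 360*60 / 40600
= 0.532 arcmin/count


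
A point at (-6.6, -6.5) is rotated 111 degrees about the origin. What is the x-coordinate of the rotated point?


x' = x*cos(theta) - y*sin(theta)
cos(111 deg) = -0.3584, sin(111 deg) = 0.9336
x' = -6.6 * -0.3584 - -6.5 * 0.9336
= 2.3652 - -6.0683
= 8.4335


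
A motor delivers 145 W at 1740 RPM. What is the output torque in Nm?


omega = 1740 * 2*pi/60 = 182.2124 rad/s
tau = P / omega = 145 / 182.2124
= 0.7958 Nm


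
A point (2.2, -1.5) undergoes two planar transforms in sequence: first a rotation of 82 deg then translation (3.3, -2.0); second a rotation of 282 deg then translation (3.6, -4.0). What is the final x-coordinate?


After transform 1:
x1 = cos(82)*2.2 - sin(82)*-1.5 + 3.3 = 5.0916
y1 = sin(82)*2.2 + cos(82)*-1.5 + -2.0 = -0.0302
After transform 2:
x2 = cos(282)*5.0916 - sin(282)*-0.0302 + 3.6
= 4.6291


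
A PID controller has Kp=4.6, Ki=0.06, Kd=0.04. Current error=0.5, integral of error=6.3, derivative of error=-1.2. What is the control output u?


u = Kp*e + Ki*int(e) + Kd*de/dt
= 4.6*0.5 + 0.06*6.3 + 0.04*(-1.2)
= 2.3 + 0.378 + -0.048
= 2.63


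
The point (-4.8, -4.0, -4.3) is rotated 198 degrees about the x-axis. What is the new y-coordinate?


Rotation about x-axis: y' = y*cos(theta) - z*sin(theta)
= -4.0 * -0.9511 - -4.3 * -0.309
= 2.4755


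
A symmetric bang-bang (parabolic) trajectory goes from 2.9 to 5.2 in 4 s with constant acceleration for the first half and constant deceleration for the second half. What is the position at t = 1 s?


Symmetric rest-to-rest: each phase covers (pf-p0)/2 in time T/2. 0.5*a*(T/2)^2 = (pf-p0)/2 => a = 4*(pf-p0)/T^2
a = 4*(5.2-2.9)/4^2 = 0.575
t = 1 is in the acceleration phase (t <= T/2).
p = p0 + 0.5*a*t^2 = 2.9 + 0.5*0.575*1^2
= 3.1875


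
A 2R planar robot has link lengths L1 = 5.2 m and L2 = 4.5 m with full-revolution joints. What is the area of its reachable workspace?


r_max = L1 + L2 = 9.7 m
r_min = |L1 - L2| = 0.7 m
Area = pi*(r_max^2 - r_min^2)
= pi*(94.09 - 0.49)
= pi * 93.6
= 294.0531 m^2


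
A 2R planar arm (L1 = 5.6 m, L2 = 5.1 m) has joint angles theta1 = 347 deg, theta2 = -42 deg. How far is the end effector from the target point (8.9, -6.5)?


End effector via forward kinematics:
x = L1*cos(t1) + L2*cos(t1+t2) = 8.3817
y = L1*sin(t1) + L2*sin(t1+t2) = -5.4374
Distance to target:
d = sqrt((8.9 - 8.3817)^2 + (-6.5 - -5.4374)^2)
= sqrt(0.2686 + 1.1291)
= 1.1823 m


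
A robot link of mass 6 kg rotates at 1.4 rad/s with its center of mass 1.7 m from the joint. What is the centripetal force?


F = m * omega^2 * r
= 6 * 1.4^2 * 1.7
= 6 * 1.96 * 1.7
= 19.992 N


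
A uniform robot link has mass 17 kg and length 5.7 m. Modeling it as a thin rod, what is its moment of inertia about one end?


I = (1/3) * m * L^2
= (1/3) * 17 * 5.7^2
= 0.333333 * 17 * 32.49
= 184.11 kg*m^2


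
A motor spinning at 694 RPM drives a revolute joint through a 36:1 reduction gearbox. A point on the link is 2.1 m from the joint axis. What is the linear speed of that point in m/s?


omega_motor = 694 * 2*pi/60 = 72.6755 rad/s
omega_joint = omega_motor / 36 = 2.0188 rad/s
v = omega_joint * r = 2.0188 * 2.1
= 4.2394 m/s


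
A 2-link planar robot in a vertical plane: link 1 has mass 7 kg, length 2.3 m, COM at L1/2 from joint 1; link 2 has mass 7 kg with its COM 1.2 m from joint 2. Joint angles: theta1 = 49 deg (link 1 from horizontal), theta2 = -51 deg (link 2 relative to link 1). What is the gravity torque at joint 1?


Horizontal distance from joint 1 to link-1 COM:
  x_c1 = (L1/2)*cos(t1) = 1.15 * 0.6561 = 0.7545 m
Horizontal distance from joint 1 to link-2 COM:
  x_c2 = L1*cos(t1) + Lc2*cos(t1+t2)
       = 2.3*0.6561 + 1.2*0.9994 = 2.7082 m
tau1 = m1*g*x_c1 + m2*g*x_c2
     = 7*9.81*0.7545 + 7*9.81*2.7082
     = 51.8093 + 185.9724
     = 237.7817 Nm


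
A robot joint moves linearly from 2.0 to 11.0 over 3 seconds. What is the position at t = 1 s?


s = t/T = 1/3 = 0.3333
p(t) = p0 + (pf-p0)*s
= 2.0 + (11.0 - 2.0) * 0.3333
= 5.0


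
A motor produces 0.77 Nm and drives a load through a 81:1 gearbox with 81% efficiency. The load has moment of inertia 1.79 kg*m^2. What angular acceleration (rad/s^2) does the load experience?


tau_out = tau_motor * N * eta
= 0.77 * 81 * 0.81 = 50.5197 Nm
alpha = tau_out / I = 50.5197 / 1.79
= 28.2233 rad/s^2


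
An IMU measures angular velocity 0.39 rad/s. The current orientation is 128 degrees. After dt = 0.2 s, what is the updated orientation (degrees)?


delta_theta = w * dt = 0.39 * 0.2 = 0.078 rad
= 4.4691 deg
theta_new = 128 + 4.4691 = 132.4691 deg


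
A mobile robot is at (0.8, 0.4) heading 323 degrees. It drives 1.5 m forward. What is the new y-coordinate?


y_new = y0 + d*sin(theta)
= 0.4 + 1.5*sin(323)
= 0.4 + -0.9027
= -0.5027


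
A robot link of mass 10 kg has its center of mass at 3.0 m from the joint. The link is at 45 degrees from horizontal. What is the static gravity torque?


tau = m*g*L*cos(angle)
= 10 * 9.81 * 3.0 * cos(45 deg)
= 10 * 9.81 * 3.0 * 0.7071
= 208.1015 Nm


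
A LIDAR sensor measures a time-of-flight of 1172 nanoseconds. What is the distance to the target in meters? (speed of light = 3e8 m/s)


tof = 1172 ns = 1.172e-06 s
dist = c * tof / 2
= 3e8 * 1.172e-06 / 2
= 175.8 m


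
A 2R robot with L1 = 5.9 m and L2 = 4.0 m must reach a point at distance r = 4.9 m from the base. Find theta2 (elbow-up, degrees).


cos(theta2) = (r^2 - L1^2 - L2^2) / (2*L1*L2)
cos(theta2) = (24.01 - 34.81 - 16.0) / 47.2
cos(theta2) = -0.567797
theta2 = 124.5967 degrees


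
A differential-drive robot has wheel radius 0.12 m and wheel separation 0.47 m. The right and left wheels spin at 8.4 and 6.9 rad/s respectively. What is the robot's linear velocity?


vR = r*wR = 0.12*8.4 = 1.008 m/s
vL = r*wL = 0.12*6.9 = 0.828 m/s
v = (vR+vL)/2 = 0.918 m/s
omega = (vR-vL)/L = 0.383 rad/s
linear velocity = 0.918 m/s


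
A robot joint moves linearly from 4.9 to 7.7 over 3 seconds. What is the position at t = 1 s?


s = t/T = 1/3 = 0.3333
p(t) = p0 + (pf-p0)*s
= 4.9 + (7.7 - 4.9) * 0.3333
= 5.8333


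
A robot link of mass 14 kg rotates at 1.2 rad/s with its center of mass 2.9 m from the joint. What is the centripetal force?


F = m * omega^2 * r
= 14 * 1.2^2 * 2.9
= 14 * 1.44 * 2.9
= 58.464 N


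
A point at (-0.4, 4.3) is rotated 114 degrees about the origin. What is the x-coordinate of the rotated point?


x' = x*cos(theta) - y*sin(theta)
cos(114 deg) = -0.4067, sin(114 deg) = 0.9135
x' = -0.4 * -0.4067 - 4.3 * 0.9135
= 0.1627 - 3.9282
= -3.7656


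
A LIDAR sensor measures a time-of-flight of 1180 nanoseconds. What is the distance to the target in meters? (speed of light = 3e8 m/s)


tof = 1180 ns = 1.18e-06 s
dist = c * tof / 2
= 3e8 * 1.18e-06 / 2
= 177.0 m


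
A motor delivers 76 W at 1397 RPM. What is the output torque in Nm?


omega = 1397 * 2*pi/60 = 146.2935 rad/s
tau = P / omega = 76 / 146.2935
= 0.5195 Nm


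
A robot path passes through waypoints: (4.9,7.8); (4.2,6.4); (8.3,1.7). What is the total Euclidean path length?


Segment lengths:
  seg1 = sqrt((-0.7)^2 + (-1.4)^2) = 1.5652
  seg2 = sqrt((4.1)^2 + (-4.7)^2) = 6.237
Total = 7.8022


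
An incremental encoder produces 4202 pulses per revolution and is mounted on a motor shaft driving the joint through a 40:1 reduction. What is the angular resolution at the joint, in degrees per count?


counts per rev = 4202
effective counts at joint = 4202 * 40 = 168080
resolution = 360 / 168080
= 0.0021 deg/count


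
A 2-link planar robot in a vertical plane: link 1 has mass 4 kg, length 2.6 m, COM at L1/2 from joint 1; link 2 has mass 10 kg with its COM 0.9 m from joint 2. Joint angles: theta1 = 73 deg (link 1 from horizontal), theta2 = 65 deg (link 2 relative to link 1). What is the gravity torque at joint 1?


Horizontal distance from joint 1 to link-1 COM:
  x_c1 = (L1/2)*cos(t1) = 1.3 * 0.2924 = 0.3801 m
Horizontal distance from joint 1 to link-2 COM:
  x_c2 = L1*cos(t1) + Lc2*cos(t1+t2)
       = 2.6*0.2924 + 0.9*-0.7431 = 0.0913 m
tau1 = m1*g*x_c1 + m2*g*x_c2
     = 4*9.81*0.3801 + 10*9.81*0.0913
     = 14.9145 + 8.9601
     = 23.8745 Nm


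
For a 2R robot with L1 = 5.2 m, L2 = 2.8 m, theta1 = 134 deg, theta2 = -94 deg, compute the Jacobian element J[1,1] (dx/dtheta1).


J[1,1] = -L1*sin(t1) - L2*sin(t1+t2)
= -5.2*sin(134) - 2.8*sin(40)
= -5.5404


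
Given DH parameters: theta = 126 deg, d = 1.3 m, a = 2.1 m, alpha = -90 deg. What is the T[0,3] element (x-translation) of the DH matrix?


T[0,3] = a * cos(theta)
= 2.1 * cos(126 deg)
= 2.1 * -0.5878
= -1.2343


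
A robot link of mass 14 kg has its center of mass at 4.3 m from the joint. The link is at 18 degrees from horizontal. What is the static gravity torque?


tau = m*g*L*cos(angle)
= 14 * 9.81 * 4.3 * cos(18 deg)
= 14 * 9.81 * 4.3 * 0.9511
= 561.6578 Nm


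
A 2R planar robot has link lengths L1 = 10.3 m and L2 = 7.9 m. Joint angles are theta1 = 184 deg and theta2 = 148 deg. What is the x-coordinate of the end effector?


Convert angles to radians: theta1 = 3.2114, theta2 = 2.5831
x = L1*cos(theta1) + L2*cos(theta1+theta2)
x = -10.2749 + 6.9753
x = -3.2996


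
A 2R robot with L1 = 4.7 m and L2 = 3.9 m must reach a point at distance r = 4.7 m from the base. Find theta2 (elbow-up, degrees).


cos(theta2) = (r^2 - L1^2 - L2^2) / (2*L1*L2)
cos(theta2) = (22.09 - 22.09 - 15.21) / 36.66
cos(theta2) = -0.414894
theta2 = 114.5126 degrees


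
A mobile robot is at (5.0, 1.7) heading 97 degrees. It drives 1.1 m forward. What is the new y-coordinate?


y_new = y0 + d*sin(theta)
= 1.7 + 1.1*sin(97)
= 1.7 + 1.0918
= 2.7918


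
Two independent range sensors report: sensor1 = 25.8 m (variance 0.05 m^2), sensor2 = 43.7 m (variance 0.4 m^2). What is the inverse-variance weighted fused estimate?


w1 = (1/var1) / (1/var1 + 1/var2)
   = 20.0 / (20.0 + 2.5) = 0.8889
w2 = 1 - w1 = 0.1111
fused = w1*s1 + w2*s2 = 22.9333 + 4.8556
= 27.7889 m


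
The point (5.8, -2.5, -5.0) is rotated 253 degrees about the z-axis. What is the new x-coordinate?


Rotation about z-axis: x' = x*cos(theta) - y*sin(theta)
= 5.8 * -0.2924 - -2.5 * -0.9563
= -4.0865


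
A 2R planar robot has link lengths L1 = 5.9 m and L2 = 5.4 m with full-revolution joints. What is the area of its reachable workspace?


r_max = L1 + L2 = 11.3 m
r_min = |L1 - L2| = 0.5 m
Area = pi*(r_max^2 - r_min^2)
= pi*(127.69 - 0.25)
= pi * 127.44
= 400.3646 m^2


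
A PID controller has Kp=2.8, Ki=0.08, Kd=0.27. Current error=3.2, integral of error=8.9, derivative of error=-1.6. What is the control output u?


u = Kp*e + Ki*int(e) + Kd*de/dt
= 2.8*3.2 + 0.08*8.9 + 0.27*(-1.6)
= 8.96 + 0.712 + -0.432
= 9.24


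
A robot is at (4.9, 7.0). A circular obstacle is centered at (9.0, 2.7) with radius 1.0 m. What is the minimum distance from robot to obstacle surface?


center_dist = sqrt((4.9-9.0)^2 + (7.0-2.7)^2)
= sqrt(16.81 + 18.49)
= 5.9414
min_dist = center_dist - radius = 5.9414 - 1.0 = 4.9414 m


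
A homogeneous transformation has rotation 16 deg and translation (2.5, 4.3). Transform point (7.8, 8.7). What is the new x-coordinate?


x' = cos(theta)*px - sin(theta)*py + tx
= 0.9613*7.8 - 0.2756*8.7 + 2.5
= 7.5998


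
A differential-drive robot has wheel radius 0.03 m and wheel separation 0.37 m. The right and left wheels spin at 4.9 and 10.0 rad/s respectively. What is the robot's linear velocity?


vR = r*wR = 0.03*4.9 = 0.147 m/s
vL = r*wL = 0.03*10.0 = 0.3 m/s
v = (vR+vL)/2 = 0.2235 m/s
omega = (vR-vL)/L = -0.4135 rad/s
linear velocity = 0.2235 m/s


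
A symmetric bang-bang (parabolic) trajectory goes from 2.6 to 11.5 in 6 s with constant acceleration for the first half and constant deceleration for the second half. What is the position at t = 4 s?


Symmetric rest-to-rest: each phase covers (pf-p0)/2 in time T/2. 0.5*a*(T/2)^2 = (pf-p0)/2 => a = 4*(pf-p0)/T^2
a = 4*(11.5-2.6)/6^2 = 0.9889
t = 4 is in the deceleration phase (t > T/2).
p = pf - 0.5*a*(T-t)^2 = 11.5 - 0.5*0.9889*2^2
= 9.5222


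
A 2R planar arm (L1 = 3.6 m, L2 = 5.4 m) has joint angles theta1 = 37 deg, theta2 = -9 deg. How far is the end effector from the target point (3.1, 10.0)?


End effector via forward kinematics:
x = L1*cos(t1) + L2*cos(t1+t2) = 7.643
y = L1*sin(t1) + L2*sin(t1+t2) = 4.7017
Distance to target:
d = sqrt((3.1 - 7.643)^2 + (10.0 - 4.7017)^2)
= sqrt(20.6389 + 28.0722)
= 6.9793 m


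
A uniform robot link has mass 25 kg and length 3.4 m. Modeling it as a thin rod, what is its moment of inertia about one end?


I = (1/3) * m * L^2
= (1/3) * 25 * 3.4^2
= 0.333333 * 25 * 11.56
= 96.3333 kg*m^2
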